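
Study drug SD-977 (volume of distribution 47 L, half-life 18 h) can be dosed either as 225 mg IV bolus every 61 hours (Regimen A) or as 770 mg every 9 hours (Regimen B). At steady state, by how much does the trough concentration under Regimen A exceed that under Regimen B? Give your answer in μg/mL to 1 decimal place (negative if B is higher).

Regimen A: f = (1/2)^(61/18) ≈ 0.0955; Cmin,ss = (225/47)·f/(1−f) ≈ 0.505 μg/mL.
Regimen B: f = (1/2)^(9/18) ≈ 0.7071; Cmin,ss = (770/47)·f/(1−f) ≈ 39.551 μg/mL.
Difference ≈ 0.505 − 39.551 ≈ -39.046 μg/mL.

-39.0 μg/mL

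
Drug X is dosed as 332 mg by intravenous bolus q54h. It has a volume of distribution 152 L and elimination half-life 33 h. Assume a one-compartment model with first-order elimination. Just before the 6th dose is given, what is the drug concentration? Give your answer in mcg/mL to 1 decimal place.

1.0 mcg/mL

f = (1/2)^(τ/t½) = (1/2)^(54/33) ≈ 0.3217.
C₀ = D/Vd = 332/152 ≈ 2.184 mcg/mL.
Before the 6th dose, 5 doses have been given. Superposition: Cmin = C₀·(f + f² + … + f^5).
≈ 2.184 × (0.3217 + 0.1035 + 0.0333 + 0.0107 + 0.0034) ≈ 2.184 × 0.4726 ≈ 1.032 mcg/mL.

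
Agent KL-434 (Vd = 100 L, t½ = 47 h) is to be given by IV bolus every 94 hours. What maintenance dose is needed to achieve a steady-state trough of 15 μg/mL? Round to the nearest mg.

4500 mg

τ/t½ = 94/47 ≈ 2, so f = (1/2)^(94/47) ≈ 0.250000.
Cmin,ss = (D/Vd)·f/(1−f), so D = Cmin,ss·Vd·(1−f)/f.
D = 15 × 100 × (1−f)/f ≈ 15 × 100 × 3.00000 ≈ 4500.00 mg.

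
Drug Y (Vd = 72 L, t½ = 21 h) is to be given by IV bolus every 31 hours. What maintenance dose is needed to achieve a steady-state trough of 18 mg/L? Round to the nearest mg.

2310 mg

τ/t½ = 31/21 ≈ 1.4762, so f = (1/2)^(31/21) ≈ 0.359437.
Cmin,ss = (D/Vd)·f/(1−f), so D = Cmin,ss·Vd·(1−f)/f.
D = 18 × 72 × (1−f)/f ≈ 18 × 72 × 1.78213 ≈ 2309.64 mg.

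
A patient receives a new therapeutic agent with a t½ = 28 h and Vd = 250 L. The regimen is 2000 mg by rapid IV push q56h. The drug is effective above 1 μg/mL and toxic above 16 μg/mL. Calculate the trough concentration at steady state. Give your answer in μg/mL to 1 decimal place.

2.7 μg/mL

The dosing interval is 2 half-lives, so f = 2^(−2) = 0.25.
Accumulation ratio R = 1/(1 − f) = 1/0.75 = 4/3.
Single-dose peak C₀ = D/Vd = 2000/250 = 8 μg/mL.
Steady-state peak Cmax,ss = C₀·R = 8 × 4/3 ≈ 10.667 μg/mL.
Steady-state trough Cmin,ss = Cmax,ss·f ≈ 10.667 × 0.25 ≈ 2.667 μg/mL.
Trough 2.7 μg/mL vs MEC 1 μg/mL: adequate.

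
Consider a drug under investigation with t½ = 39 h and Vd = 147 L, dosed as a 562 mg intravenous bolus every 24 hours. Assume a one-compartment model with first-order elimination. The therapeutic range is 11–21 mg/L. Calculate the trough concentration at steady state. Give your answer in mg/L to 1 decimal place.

τ/t½ = 24/39 ≈ 0.61538, so fraction remaining f = (1/2)^(24/39) ≈ 0.6528.
Accumulation ratio R = 1/(1 − f) ≈ 1/0.3472 ≈ 2.8802.
Single-dose peak C₀ = D/Vd = 562/147 ≈ 3.823 mg/L.
Steady-state peak Cmax,ss = C₀·R ≈ 3.823 × 2.8802 ≈ 11.011 mg/L.
Steady-state trough Cmin,ss = Cmax,ss·f ≈ 11.011 × 0.6528 ≈ 7.188 mg/L.
Trough 7.2 mg/L vs MEC 11 mg/L: subtherapeutic.

7.2 mg/L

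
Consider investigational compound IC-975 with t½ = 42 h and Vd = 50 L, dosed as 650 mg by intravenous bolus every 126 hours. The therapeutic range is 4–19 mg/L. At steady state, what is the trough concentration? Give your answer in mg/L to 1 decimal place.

τ = 126 h = 3 half-lives, so f = (1/2)^3 = 0.125.
At steady state, R = 1/(1 − 0.125) = 8/7.
Single-dose peak C₀ = D/Vd = 650/50 = 13 mg/L.
Steady-state peak Cmax,ss = C₀·R = 13 × 8/7 ≈ 14.857 mg/L.
Steady-state trough Cmin,ss = Cmax,ss·f ≈ 14.857 × 0.125 ≈ 1.857 mg/L.
Trough 1.9 mg/L vs MEC 4 mg/L: subtherapeutic.

1.9 mg/L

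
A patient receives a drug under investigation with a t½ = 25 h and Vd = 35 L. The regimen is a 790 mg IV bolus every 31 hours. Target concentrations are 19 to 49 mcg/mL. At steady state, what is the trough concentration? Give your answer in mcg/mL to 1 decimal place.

τ/t½ = 31/25 ≈ 1.24, so fraction remaining f = (1/2)^(31/25) ≈ 0.4234.
Accumulation ratio R = 1/(1 − f) ≈ 1/0.5766 ≈ 1.7343.
Each bolus raises the concentration by D/Vd = 790/35 ≈ 22.571 mcg/mL.
Steady-state peak Cmax,ss = C₀·R ≈ 22.571 × 1.7343 ≈ 39.145 mcg/mL.
One interval later, Cmin,ss = Cmax,ss·e^(−kτ) ≈ 39.145 × 0.4234 ≈ 16.574 mcg/mL.
Trough 16.6 mcg/mL vs MEC 19 mcg/mL: subtherapeutic.

16.6 mcg/mL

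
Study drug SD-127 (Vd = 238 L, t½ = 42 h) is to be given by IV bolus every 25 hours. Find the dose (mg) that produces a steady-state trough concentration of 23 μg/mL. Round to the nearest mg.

2796 mg

τ/t½ = 25/42 ≈ 0.59524, so f = (1/2)^(25/42) ≈ 0.661935.
Cmin,ss = (D/Vd)·f/(1−f), so D = Cmin,ss·Vd·(1−f)/f.
D = 23 × 238 × (1−f)/f ≈ 23 × 238 × 0.51072 ≈ 2795.68 mg.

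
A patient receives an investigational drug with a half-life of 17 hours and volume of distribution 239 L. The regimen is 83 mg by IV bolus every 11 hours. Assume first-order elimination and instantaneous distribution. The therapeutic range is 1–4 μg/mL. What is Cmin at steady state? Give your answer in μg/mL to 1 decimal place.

0.6 μg/mL

Over one 11-h interval, 11/17 ≈ 0.64706 half-lives elapse, leaving f ≈ 0.6386 of each dose.
Single-dose peak C₀ = D/Vd = 83/239 ≈ 0.347 μg/mL.
Steady-state trough Cmin,ss = C₀·f/(1−f) ≈ 0.347 × 0.6386/0.3614 ≈ 0.613 μg/mL.
Trough 0.6 μg/mL vs MEC 1 μg/mL: subtherapeutic.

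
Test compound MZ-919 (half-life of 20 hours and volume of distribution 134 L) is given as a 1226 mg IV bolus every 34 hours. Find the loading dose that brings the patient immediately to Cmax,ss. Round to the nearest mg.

f = (1/2)^(34/20) ≈ 0.307786; accumulation ratio R = 1/(1−f) ≈ 1.44464.
Loading dose to hit Cmax,ss on first dose: D_load = D_maint·R ≈ 1226 × 1.44464 ≈ 1771.13 mg.

1771 mg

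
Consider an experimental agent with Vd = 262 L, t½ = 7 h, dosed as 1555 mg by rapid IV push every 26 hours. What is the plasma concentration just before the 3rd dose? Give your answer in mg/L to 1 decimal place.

f = (1/2)^(τ/t½) = (1/2)^(26/7) ≈ 0.0762.
C₀ = D/Vd = 1555/262 ≈ 5.935 mg/L.
Before the 3rd dose, 2 doses have been given. Superposition: Cmin = C₀·(f + f²).
≈ 5.935 × (0.0762 + 0.0058) ≈ 5.935 × 0.0820 ≈ 0.487 mg/L.

0.5 mg/L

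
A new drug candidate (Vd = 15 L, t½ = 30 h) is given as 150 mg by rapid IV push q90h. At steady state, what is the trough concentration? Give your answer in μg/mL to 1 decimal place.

The dosing interval is 3 half-lives, so f = 2^(−3) = 0.125.
At steady state, R = 1/(1 − 0.125) = 8/7.
Single-dose peak C₀ = D/Vd = 150/15 = 10 μg/mL.
Steady-state peak Cmax,ss = C₀·R = 10 × 8/7 ≈ 11.429 μg/mL.
Steady-state trough Cmin,ss = Cmax,ss·f ≈ 11.429 × 0.125 ≈ 1.429 μg/mL.

1.4 μg/mL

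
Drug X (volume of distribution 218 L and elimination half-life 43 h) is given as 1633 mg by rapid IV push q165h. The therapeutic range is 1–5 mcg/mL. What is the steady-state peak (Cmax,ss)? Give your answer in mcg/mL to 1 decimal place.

τ/t½ = 165/43 ≈ 3.8372, so fraction remaining f = (1/2)^(165/43) ≈ 0.0700.
Accumulation ratio R = 1/(1 − f) ≈ 1/0.9300 ≈ 1.0753.
Single-dose peak C₀ = D/Vd = 1633/218 ≈ 7.491 mcg/mL.
Steady-state peak Cmax,ss = C₀·R ≈ 7.491 × 1.0753 ≈ 8.055 mcg/mL.
Peak 8.1 mcg/mL vs MTC 5 mcg/mL: exceeds toxic threshold.

8.1 mcg/mL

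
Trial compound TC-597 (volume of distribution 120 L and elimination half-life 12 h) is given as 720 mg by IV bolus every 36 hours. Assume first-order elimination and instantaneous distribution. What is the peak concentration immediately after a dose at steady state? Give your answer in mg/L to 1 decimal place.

6.9 mg/L

τ = 36 h = 3 half-lives, so f = (1/2)^3 = 0.125.
At steady state, R = 1/(1 − 0.125) = 8/7.
Single-dose peak C₀ = D/Vd = 720/120 = 6 mg/L.
Steady-state peak Cmax,ss = C₀·R = 6 × 8/7 ≈ 6.857 mg/L.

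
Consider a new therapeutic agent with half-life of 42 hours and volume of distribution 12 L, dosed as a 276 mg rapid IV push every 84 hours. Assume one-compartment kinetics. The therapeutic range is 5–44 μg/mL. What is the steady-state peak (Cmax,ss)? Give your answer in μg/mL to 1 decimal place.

30.7 μg/mL

The dosing interval is 2 half-lives, so f = 2^(−2) = 0.25.
At steady state, R = 1/(1 − 0.25) = 4/3.
Single-dose peak C₀ = D/Vd = 276/12 = 23 μg/mL.
Steady-state peak Cmax,ss = C₀·R = 23 × 4/3 ≈ 30.667 μg/mL.
Peak 30.7 μg/mL vs MTC 44 μg/mL: below toxic threshold.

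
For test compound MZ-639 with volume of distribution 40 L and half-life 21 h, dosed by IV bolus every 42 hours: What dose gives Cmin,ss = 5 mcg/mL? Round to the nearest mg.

τ/t½ = 42/21 ≈ 2, so f = (1/2)^(42/21) ≈ 0.250000.
Cmin,ss = (D/Vd)·f/(1−f), so D = Cmin,ss·Vd·(1−f)/f.
D = 5 × 40 × (1−f)/f ≈ 5 × 40 × 3.00000 ≈ 600.00 mg.

600 mg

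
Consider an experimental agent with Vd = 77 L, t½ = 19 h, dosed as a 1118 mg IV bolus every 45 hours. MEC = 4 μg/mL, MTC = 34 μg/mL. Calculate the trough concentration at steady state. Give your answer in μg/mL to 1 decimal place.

3.5 μg/mL

Over one 45-h interval, 45/19 ≈ 2.3684 half-lives elapse, leaving f ≈ 0.1937 of each dose.
At steady state, accumulation factor R = 1/(1 − e^(−kτ)) ≈ 1.2402.
Single-dose peak C₀ = D/Vd = 1118/77 ≈ 14.519 μg/mL.
Steady-state peak Cmax,ss = C₀·R ≈ 14.519 × 1.2402 ≈ 18.006 μg/mL.
Steady-state trough Cmin,ss = Cmax,ss·f ≈ 18.006 × 0.1937 ≈ 3.488 μg/mL.
Trough 3.5 μg/mL vs MEC 4 μg/mL: subtherapeutic.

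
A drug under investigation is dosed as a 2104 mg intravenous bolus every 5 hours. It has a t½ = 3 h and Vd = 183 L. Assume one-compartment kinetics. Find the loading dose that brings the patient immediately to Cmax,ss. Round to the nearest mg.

3071 mg

f = (1/2)^(5/3) ≈ 0.314980; accumulation ratio R = 1/(1−f) ≈ 1.45981.
Loading dose to hit Cmax,ss on first dose: D_load = D_maint·R ≈ 2104 × 1.45981 ≈ 3071.44 mg.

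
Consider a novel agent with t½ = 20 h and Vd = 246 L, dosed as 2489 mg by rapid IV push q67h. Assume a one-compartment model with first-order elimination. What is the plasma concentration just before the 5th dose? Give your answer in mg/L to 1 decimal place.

1.1 mg/L

f = (1/2)^(τ/t½) = (1/2)^(67/20) ≈ 0.0981.
C₀ = D/Vd = 2489/246 ≈ 10.118 mg/L.
Before the 5th dose, 4 doses have been given. Superposition: Cmin = C₀·(f + f² + … + f^4).
≈ 10.118 × (0.0981 + 0.0096 + 0.0009 + 0.0001) ≈ 10.118 × 0.1087 ≈ 1.100 mg/L.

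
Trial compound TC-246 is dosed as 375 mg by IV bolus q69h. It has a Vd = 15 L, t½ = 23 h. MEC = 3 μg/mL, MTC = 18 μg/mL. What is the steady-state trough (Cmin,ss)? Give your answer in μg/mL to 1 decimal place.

3.6 μg/mL

τ = 69 h = 3 half-lives, so f = (1/2)^3 = 0.125.
At steady state, R = 1/(1 − 0.125) = 8/7.
Single-dose peak C₀ = D/Vd = 375/15 = 25 μg/mL.
Steady-state peak Cmax,ss = C₀·R = 25 × 8/7 ≈ 28.571 μg/mL.
Steady-state trough Cmin,ss = Cmax,ss·f ≈ 28.571 × 0.125 ≈ 3.571 μg/mL.
Trough 3.6 μg/mL vs MEC 3 μg/mL: adequate.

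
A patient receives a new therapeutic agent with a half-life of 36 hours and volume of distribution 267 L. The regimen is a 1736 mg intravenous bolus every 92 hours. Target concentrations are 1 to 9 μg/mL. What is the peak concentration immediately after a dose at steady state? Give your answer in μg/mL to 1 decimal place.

Over one 92-h interval, 92/36 ≈ 2.5556 half-lives elapse, leaving f ≈ 0.1701 of each dose.
Accumulation ratio R = 1/(1 − f) ≈ 1/0.8299 ≈ 1.2050.
Single-dose peak C₀ = D/Vd = 1736/267 ≈ 6.502 μg/mL.
Cmax,ss = C₀/(1 − f) ≈ 6.502/0.8299 ≈ 7.835 μg/mL.
Peak 7.8 μg/mL vs MTC 9 μg/mL: below toxic threshold.

7.8 μg/mL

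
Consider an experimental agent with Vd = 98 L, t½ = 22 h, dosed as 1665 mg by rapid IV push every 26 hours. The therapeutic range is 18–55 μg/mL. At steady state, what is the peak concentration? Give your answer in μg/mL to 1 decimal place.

30.4 μg/mL

τ/t½ = 26/22 ≈ 1.1818, so fraction remaining f = (1/2)^(26/22) ≈ 0.4408.
At steady state, accumulation factor R = 1/(1 − e^(−kτ)) ≈ 1.7883.
Each bolus raises the concentration by D/Vd = 1665/98 ≈ 16.990 μg/mL.
Steady-state peak Cmax,ss = C₀·R ≈ 16.990 × 1.7883 ≈ 30.383 μg/mL.
Peak 30.4 μg/mL vs MTC 55 μg/mL: below toxic threshold.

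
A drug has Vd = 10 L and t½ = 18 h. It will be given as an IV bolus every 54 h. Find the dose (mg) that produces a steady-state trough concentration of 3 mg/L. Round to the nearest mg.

τ/t½ = 54/18 ≈ 3, so f = (1/2)^(54/18) ≈ 0.125000.
Cmin,ss = (D/Vd)·f/(1−f), so D = Cmin,ss·Vd·(1−f)/f.
D = 3 × 10 × (1−f)/f ≈ 3 × 10 × 7.00000 ≈ 210.00 mg.

210 mg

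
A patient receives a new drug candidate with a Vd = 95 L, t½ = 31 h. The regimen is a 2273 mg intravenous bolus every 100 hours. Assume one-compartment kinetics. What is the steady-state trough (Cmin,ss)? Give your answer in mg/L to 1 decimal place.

k = ln2/t½ = ln2/31 ≈ 0.022360 h⁻¹; fraction remaining f = e^(−kτ) = e^(−0.022360×100) ≈ 0.1069.
Accumulation ratio R = 1/(1 − f) ≈ 1/0.8931 ≈ 1.1197.
Single-dose peak C₀ = D/Vd = 2273/95 ≈ 23.926 mg/L.
Steady-state peak Cmax,ss = C₀·R ≈ 23.926 × 1.1197 ≈ 26.790 mg/L.
Steady-state trough Cmin,ss = Cmax,ss·f ≈ 26.790 × 0.1069 ≈ 2.864 mg/L.

2.9 mg/L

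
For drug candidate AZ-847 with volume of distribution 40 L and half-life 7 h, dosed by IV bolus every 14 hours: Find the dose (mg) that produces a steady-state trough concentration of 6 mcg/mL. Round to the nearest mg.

720 mg

τ/t½ = 14/7 ≈ 2, so f = (1/2)^(14/7) ≈ 0.250000.
Cmin,ss = (D/Vd)·f/(1−f), so D = Cmin,ss·Vd·(1−f)/f.
D = 6 × 40 × (1−f)/f ≈ 6 × 40 × 3.00000 ≈ 720.00 mg.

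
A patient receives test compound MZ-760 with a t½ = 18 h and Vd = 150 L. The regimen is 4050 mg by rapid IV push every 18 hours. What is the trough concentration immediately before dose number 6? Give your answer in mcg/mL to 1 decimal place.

f = (1/2)^(τ/t½) = (1/2)^(18/18) ≈ 0.5000.
C₀ = D/Vd = 4050/150 ≈ 27.000 mcg/mL.
Before the 6th dose, 5 doses have been given. Superposition: Cmin = C₀·(f + f² + … + f^5).
≈ 27.000 × (0.5000 + 0.2500 + 0.1250 + 0.0625 + 0.0313) ≈ 27.000 × 0.9688 ≈ 26.158 mcg/mL.

26.2 mcg/mL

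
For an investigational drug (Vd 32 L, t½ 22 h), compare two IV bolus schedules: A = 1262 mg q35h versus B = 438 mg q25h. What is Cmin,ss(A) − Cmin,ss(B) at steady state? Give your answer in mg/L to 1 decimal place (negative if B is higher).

Regimen A: f = (1/2)^(35/22) ≈ 0.3320; Cmin,ss = (1262/32)·f/(1−f) ≈ 19.601 mg/L.
Regimen B: f = (1/2)^(25/22) ≈ 0.4549; Cmin,ss = (438/32)·f/(1−f) ≈ 11.423 mg/L.
Difference ≈ 19.601 − 11.423 ≈ 8.178 mg/L.

8.2 mg/L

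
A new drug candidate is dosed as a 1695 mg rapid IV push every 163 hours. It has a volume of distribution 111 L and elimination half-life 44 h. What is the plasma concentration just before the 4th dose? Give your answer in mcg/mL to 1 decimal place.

f = (1/2)^(τ/t½) = (1/2)^(163/44) ≈ 0.0767.
C₀ = D/Vd = 1695/111 ≈ 15.270 mcg/mL.
Before the 4th dose, 3 doses have been given. Superposition: Cmin = C₀·(f + f² + … + f^3).
≈ 15.270 × (0.0767 + 0.0059 + 0.0005) ≈ 15.270 × 0.0831 ≈ 1.269 mcg/mL.

1.3 mcg/mL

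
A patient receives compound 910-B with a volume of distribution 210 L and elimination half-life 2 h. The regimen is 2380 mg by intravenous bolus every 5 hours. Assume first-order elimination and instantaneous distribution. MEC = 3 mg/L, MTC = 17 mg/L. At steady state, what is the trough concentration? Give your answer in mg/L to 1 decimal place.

2.4 mg/L

Over one 5-h interval, 5/2 ≈ 2.5 half-lives elapse, leaving f ≈ 0.1768 of each dose.
At steady state, accumulation factor R = 1/(1 − e^(−kτ)) ≈ 1.2148.
Each bolus raises the concentration by D/Vd = 2380/210 ≈ 11.333 mg/L.
Steady-state peak Cmax,ss = C₀·R ≈ 11.333 × 1.2148 ≈ 13.767 mg/L.
Steady-state trough Cmin,ss = Cmax,ss·f ≈ 13.767 × 0.1768 ≈ 2.434 mg/L.
Trough 2.4 mg/L vs MEC 3 mg/L: subtherapeutic.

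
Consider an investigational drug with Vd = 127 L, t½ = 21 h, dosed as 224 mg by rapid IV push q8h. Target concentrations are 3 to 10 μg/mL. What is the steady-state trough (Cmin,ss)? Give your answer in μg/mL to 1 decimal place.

Over one 8-h interval, 8/21 ≈ 0.38095 half-lives elapse, leaving f ≈ 0.7679 of each dose.
Each bolus raises the concentration by D/Vd = 224/127 ≈ 1.764 μg/mL.
Steady-state trough Cmin,ss = C₀·f/(1−f) ≈ 1.764 × 0.7679/0.2321 ≈ 5.836 μg/mL.
Trough 5.8 μg/mL vs MEC 3 μg/mL: adequate.

5.8 μg/mL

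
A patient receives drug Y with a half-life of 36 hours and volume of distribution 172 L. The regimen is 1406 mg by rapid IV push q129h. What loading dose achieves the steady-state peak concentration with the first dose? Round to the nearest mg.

f = (1/2)^(129/36) ≈ 0.083427; accumulation ratio R = 1/(1−f) ≈ 1.09102.
Loading dose to hit Cmax,ss on first dose: D_load = D_maint·R ≈ 1406 × 1.09102 ≈ 1533.97 mg.

1534 mg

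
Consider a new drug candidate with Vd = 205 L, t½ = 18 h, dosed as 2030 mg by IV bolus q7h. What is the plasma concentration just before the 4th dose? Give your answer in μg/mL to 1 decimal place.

f = (1/2)^(τ/t½) = (1/2)^(7/18) ≈ 0.7637.
C₀ = D/Vd = 2030/205 ≈ 9.902 μg/mL.
Before the 4th dose, 3 doses have been given. Superposition: Cmin = C₀·(f + f² + … + f^3).
≈ 9.902 × (0.7637 + 0.5832 + 0.4454) ≈ 9.902 × 1.7923 ≈ 17.747 μg/mL.

17.7 μg/mL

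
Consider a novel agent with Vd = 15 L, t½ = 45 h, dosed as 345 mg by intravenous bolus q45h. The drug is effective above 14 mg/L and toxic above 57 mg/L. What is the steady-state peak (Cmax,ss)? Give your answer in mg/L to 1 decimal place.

The dosing interval is 1 half-life, so f = 2^(−1) = 0.5.
At steady state, R = 1/(1 − 0.5) = 2/1.
Single-dose peak C₀ = D/Vd = 345/15 = 23 mg/L.
Steady-state peak Cmax,ss = C₀·R = 23 × 2/1 ≈ 46.000 mg/L.
Peak 46.0 mg/L vs MTC 57 mg/L: below toxic threshold.

46.0 mg/L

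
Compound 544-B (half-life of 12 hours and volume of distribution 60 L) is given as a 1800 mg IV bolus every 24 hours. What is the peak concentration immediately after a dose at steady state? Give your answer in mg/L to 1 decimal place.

40.0 mg/L

The dosing interval is 2 half-lives, so f = 2^(−2) = 0.25.
At steady state, R = 1/(1 − 0.25) = 4/3.
Single-dose peak C₀ = D/Vd = 1800/60 = 30 mg/L.
Steady-state peak Cmax,ss = C₀·R = 30 × 4/3 ≈ 40.000 mg/L.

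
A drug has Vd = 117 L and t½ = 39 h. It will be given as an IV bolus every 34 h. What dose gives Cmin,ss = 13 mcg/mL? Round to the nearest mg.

τ/t½ = 34/39 ≈ 0.87179, so f = (1/2)^(34/39) ≈ 0.546467.
Cmin,ss = (D/Vd)·f/(1−f), so D = Cmin,ss·Vd·(1−f)/f.
D = 13 × 117 × (1−f)/f ≈ 13 × 117 × 0.82994 ≈ 1262.34 mg.

1262 mg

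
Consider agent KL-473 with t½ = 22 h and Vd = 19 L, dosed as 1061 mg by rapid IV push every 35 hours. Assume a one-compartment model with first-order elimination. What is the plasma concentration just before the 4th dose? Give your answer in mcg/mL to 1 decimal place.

26.7 mcg/mL

f = (1/2)^(τ/t½) = (1/2)^(35/22) ≈ 0.3320.
C₀ = D/Vd = 1061/19 ≈ 55.842 mcg/mL.
Before the 4th dose, 3 doses have been given. Superposition: Cmin = C₀·(f + f² + … + f^3).
≈ 55.842 × (0.3320 + 0.1102 + 0.0366) ≈ 55.842 × 0.4788 ≈ 26.737 mcg/mL.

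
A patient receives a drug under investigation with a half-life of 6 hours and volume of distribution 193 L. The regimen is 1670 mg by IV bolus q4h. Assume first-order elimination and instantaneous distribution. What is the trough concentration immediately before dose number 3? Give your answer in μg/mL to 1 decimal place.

8.9 μg/mL

f = (1/2)^(τ/t½) = (1/2)^(4/6) ≈ 0.6300.
C₀ = D/Vd = 1670/193 ≈ 8.653 μg/mL.
Before the 3rd dose, 2 doses have been given. Superposition: Cmin = C₀·(f + f²).
≈ 8.653 × (0.6300 + 0.3969) ≈ 8.653 × 1.0269 ≈ 8.886 μg/mL.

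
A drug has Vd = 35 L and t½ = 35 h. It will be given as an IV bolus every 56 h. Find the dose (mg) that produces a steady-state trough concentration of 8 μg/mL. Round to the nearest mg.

569 mg

τ/t½ = 56/35 ≈ 1.6, so f = (1/2)^(56/35) ≈ 0.329877.
Cmin,ss = (D/Vd)·f/(1−f), so D = Cmin,ss·Vd·(1−f)/f.
D = 8 × 35 × (1−f)/f ≈ 8 × 35 × 2.03143 ≈ 568.80 mg.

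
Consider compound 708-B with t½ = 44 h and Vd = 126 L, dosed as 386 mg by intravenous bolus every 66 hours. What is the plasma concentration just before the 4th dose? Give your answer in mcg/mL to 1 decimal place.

1.6 mcg/mL

f = (1/2)^(τ/t½) = (1/2)^(66/44) ≈ 0.3536.
C₀ = D/Vd = 386/126 ≈ 3.063 mcg/mL.
Before the 4th dose, 3 doses have been given. Superposition: Cmin = C₀·(f + f² + … + f^3).
≈ 3.063 × (0.3536 + 0.1250 + 0.0442) ≈ 3.063 × 0.5228 ≈ 1.601 mcg/mL.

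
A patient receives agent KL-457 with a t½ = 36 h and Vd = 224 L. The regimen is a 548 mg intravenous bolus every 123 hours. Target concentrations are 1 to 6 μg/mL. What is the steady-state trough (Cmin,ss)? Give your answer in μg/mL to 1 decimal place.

k = ln2/t½ = ln2/36 ≈ 0.019254 h⁻¹; fraction remaining f = e^(−kτ) = e^(−0.019254×123) ≈ 0.0936.
Accumulation ratio R = 1/(1 − f) ≈ 1/0.9064 ≈ 1.1033.
Each bolus raises the concentration by D/Vd = 548/224 ≈ 2.446 μg/mL.
Cmax,ss = C₀/(1 − f) ≈ 2.446/0.9064 ≈ 2.699 μg/mL.
One interval later, Cmin,ss = Cmax,ss·e^(−kτ) ≈ 2.699 × 0.0936 ≈ 0.253 μg/mL.
Trough 0.3 μg/mL vs MEC 1 μg/mL: subtherapeutic.

0.3 μg/mL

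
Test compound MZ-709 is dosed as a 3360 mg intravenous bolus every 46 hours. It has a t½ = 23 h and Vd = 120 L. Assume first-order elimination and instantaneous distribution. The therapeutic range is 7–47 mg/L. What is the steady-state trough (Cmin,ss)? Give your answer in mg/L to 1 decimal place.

τ = 46 h = 2 half-lives, so f = (1/2)^2 = 0.25.
At steady state, R = 1/(1 − 0.25) = 4/3.
Single-dose peak C₀ = D/Vd = 3360/120 = 28 mg/L.
Steady-state peak Cmax,ss = C₀·R = 28 × 4/3 ≈ 37.333 mg/L.
Steady-state trough Cmin,ss = Cmax,ss·f ≈ 37.333 × 0.25 ≈ 9.333 mg/L.
Trough 9.3 mg/L vs MEC 7 mg/L: adequate.

9.3 mg/L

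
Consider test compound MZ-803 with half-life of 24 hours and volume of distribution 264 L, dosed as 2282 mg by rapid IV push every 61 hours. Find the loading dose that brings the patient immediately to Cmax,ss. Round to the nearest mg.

2755 mg

f = (1/2)^(61/24) ≈ 0.171744; accumulation ratio R = 1/(1−f) ≈ 1.20736.
Loading dose to hit Cmax,ss on first dose: D_load = D_maint·R ≈ 2282 × 1.20736 ≈ 2755.20 mg.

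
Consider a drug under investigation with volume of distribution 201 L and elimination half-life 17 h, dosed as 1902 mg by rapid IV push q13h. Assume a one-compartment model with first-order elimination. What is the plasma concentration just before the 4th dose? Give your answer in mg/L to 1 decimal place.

f = (1/2)^(τ/t½) = (1/2)^(13/17) ≈ 0.5886.
C₀ = D/Vd = 1902/201 ≈ 9.463 mg/L.
Before the 4th dose, 3 doses have been given. Superposition: Cmin = C₀·(f + f² + … + f^3).
≈ 9.463 × (0.5886 + 0.3464 + 0.2039) ≈ 9.463 × 1.1389 ≈ 10.777 mg/L.

10.8 mg/L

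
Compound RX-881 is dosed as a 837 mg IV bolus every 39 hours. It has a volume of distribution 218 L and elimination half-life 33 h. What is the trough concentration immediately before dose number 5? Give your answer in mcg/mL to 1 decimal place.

f = (1/2)^(τ/t½) = (1/2)^(39/33) ≈ 0.4408.
C₀ = D/Vd = 837/218 ≈ 3.839 mcg/mL.
Before the 5th dose, 4 doses have been given. Superposition: Cmin = C₀·(f + f² + … + f^4).
≈ 3.839 × (0.4408 + 0.1943 + 0.0856 + 0.0378) ≈ 3.839 × 0.7585 ≈ 2.912 mcg/mL.

2.9 mcg/mL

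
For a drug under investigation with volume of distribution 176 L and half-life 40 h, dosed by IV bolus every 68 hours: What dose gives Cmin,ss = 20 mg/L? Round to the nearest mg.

7917 mg

τ/t½ = 68/40 ≈ 1.7, so f = (1/2)^(68/40) ≈ 0.307786.
Cmin,ss = (D/Vd)·f/(1−f), so D = Cmin,ss·Vd·(1−f)/f.
D = 20 × 176 × (1−f)/f ≈ 20 × 176 × 2.24901 ≈ 7916.52 mg.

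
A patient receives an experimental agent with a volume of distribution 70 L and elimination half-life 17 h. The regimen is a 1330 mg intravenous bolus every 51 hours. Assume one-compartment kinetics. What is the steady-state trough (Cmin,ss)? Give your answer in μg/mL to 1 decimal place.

The dosing interval is 3 half-lives, so f = 2^(−3) = 0.125.
Accumulation ratio R = 1/(1 − f) = 1/0.875 = 8/7.
Single-dose peak C₀ = D/Vd = 1330/70 = 19 μg/mL.
Steady-state peak Cmax,ss = C₀·R = 19 × 8/7 ≈ 21.714 μg/mL.
Steady-state trough Cmin,ss = Cmax,ss·f ≈ 21.714 × 0.125 ≈ 2.714 μg/mL.

2.7 μg/mL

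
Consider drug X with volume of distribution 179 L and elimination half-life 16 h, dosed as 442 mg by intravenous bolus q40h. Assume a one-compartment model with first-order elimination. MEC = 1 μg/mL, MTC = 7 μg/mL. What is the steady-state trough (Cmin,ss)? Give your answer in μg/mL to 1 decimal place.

Over one 40-h interval, 40/16 ≈ 2.5 half-lives elapse, leaving f ≈ 0.1768 of each dose.
Each bolus raises the concentration by D/Vd = 442/179 ≈ 2.469 μg/mL.
Steady-state trough Cmin,ss = C₀·f/(1−f) ≈ 2.469 × 0.1768/0.8232 ≈ 0.530 μg/mL.
Trough 0.5 μg/mL vs MEC 1 μg/mL: subtherapeutic.

0.5 μg/mL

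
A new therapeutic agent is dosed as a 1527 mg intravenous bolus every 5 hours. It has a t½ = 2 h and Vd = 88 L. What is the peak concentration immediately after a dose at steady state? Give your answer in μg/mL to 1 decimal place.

21.1 μg/mL

Over one 5-h interval, 5/2 ≈ 2.5 half-lives elapse, leaving f ≈ 0.1768 of each dose.
Accumulation ratio R = 1/(1 − f) ≈ 1/0.8232 ≈ 1.2148.
Each bolus raises the concentration by D/Vd = 1527/88 ≈ 17.352 μg/mL.
Steady-state peak Cmax,ss = C₀·R ≈ 17.352 × 1.2148 ≈ 21.079 μg/mL.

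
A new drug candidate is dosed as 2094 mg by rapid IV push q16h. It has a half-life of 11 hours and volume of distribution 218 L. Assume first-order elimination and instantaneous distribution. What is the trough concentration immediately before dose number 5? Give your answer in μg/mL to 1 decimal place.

5.4 μg/mL

f = (1/2)^(τ/t½) = (1/2)^(16/11) ≈ 0.3649.
C₀ = D/Vd = 2094/218 ≈ 9.606 μg/mL.
Before the 5th dose, 4 doses have been given. Superposition: Cmin = C₀·(f + f² + … + f^4).
≈ 9.606 × (0.3649 + 0.1332 + 0.0486 + 0.0177) ≈ 9.606 × 0.5644 ≈ 5.422 μg/mL.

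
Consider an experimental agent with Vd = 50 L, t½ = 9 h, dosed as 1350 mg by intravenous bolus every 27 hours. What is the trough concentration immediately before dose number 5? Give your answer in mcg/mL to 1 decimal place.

3.9 mcg/mL

f = (1/2)^(τ/t½) = (1/2)^(27/9) ≈ 0.1250.
C₀ = D/Vd = 1350/50 ≈ 27.000 mcg/mL.
Before the 5th dose, 4 doses have been given. Superposition: Cmin = C₀·(f + f² + … + f^4).
≈ 27.000 × (0.1250 + 0.0156 + 0.0020 + 0.0002) ≈ 27.000 × 0.1428 ≈ 3.856 mcg/mL.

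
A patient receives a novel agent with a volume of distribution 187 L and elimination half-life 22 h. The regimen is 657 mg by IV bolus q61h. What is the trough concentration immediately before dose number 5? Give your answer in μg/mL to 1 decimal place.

f = (1/2)^(τ/t½) = (1/2)^(61/22) ≈ 0.1463.
C₀ = D/Vd = 657/187 ≈ 3.513 μg/mL.
Before the 5th dose, 4 doses have been given. Superposition: Cmin = C₀·(f + f² + … + f^4).
≈ 3.513 × (0.1463 + 0.0214 + 0.0031 + 0.0005) ≈ 3.513 × 0.1713 ≈ 0.602 μg/mL.

0.6 μg/mL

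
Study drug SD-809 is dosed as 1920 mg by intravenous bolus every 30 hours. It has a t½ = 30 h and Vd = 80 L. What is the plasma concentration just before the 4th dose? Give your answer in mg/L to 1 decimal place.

f = (1/2)^(τ/t½) = (1/2)^(30/30) ≈ 0.5000.
C₀ = D/Vd = 1920/80 ≈ 24.000 mg/L.
Before the 4th dose, 3 doses have been given. Superposition: Cmin = C₀·(f + f² + … + f^3).
≈ 24.000 × (0.5000 + 0.2500 + 0.1250) ≈ 24.000 × 0.8750 ≈ 21.000 mg/L.

21.0 mg/L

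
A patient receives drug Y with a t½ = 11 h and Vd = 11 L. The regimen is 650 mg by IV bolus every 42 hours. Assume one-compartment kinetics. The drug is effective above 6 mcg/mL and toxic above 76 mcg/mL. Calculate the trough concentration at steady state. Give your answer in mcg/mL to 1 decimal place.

4.5 mcg/mL

k = ln2/t½ = ln2/11 ≈ 0.063013 h⁻¹; fraction remaining f = e^(−kτ) = e^(−0.063013×42) ≈ 0.0709.
Single-dose peak C₀ = D/Vd = 650/11 ≈ 59.091 mcg/mL.
Steady-state trough Cmin,ss = C₀·f/(1−f) ≈ 59.091 × 0.0709/0.9291 ≈ 4.509 mcg/mL.
Trough 4.5 mcg/mL vs MEC 6 mcg/mL: subtherapeutic.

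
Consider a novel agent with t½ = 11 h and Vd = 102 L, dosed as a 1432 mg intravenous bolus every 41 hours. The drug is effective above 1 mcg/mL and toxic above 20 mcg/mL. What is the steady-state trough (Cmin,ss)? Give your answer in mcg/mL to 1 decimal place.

1.1 mcg/mL

Over one 41-h interval, 41/11 ≈ 3.7273 half-lives elapse, leaving f ≈ 0.0755 of each dose.
Accumulation ratio R = 1/(1 − f) ≈ 1/0.9245 ≈ 1.0817.
Each bolus raises the concentration by D/Vd = 1432/102 ≈ 14.039 mcg/mL.
Steady-state peak Cmax,ss = C₀·R ≈ 14.039 × 1.0817 ≈ 15.186 mcg/mL.
Steady-state trough Cmin,ss = Cmax,ss·f ≈ 15.186 × 0.0755 ≈ 1.147 mcg/mL.
Trough 1.1 mcg/mL vs MEC 1 mcg/mL: adequate.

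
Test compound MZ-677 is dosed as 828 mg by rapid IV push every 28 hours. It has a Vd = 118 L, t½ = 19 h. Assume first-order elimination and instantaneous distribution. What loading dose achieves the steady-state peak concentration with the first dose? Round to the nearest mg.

1294 mg

f = (1/2)^(28/19) ≈ 0.360062; accumulation ratio R = 1/(1−f) ≈ 1.56265.
Loading dose to hit Cmax,ss on first dose: D_load = D_maint·R ≈ 828 × 1.56265 ≈ 1293.87 mg.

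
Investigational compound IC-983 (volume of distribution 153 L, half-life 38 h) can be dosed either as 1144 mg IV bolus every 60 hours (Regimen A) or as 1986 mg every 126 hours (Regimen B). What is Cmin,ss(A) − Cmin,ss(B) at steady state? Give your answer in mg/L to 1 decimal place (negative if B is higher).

2.3 mg/L

Regimen A: f = (1/2)^(60/38) ≈ 0.3347; Cmin,ss = (1144/153)·f/(1−f) ≈ 3.762 mg/L.
Regimen B: f = (1/2)^(126/38) ≈ 0.1004; Cmin,ss = (1986/153)·f/(1−f) ≈ 1.449 mg/L.
Difference ≈ 3.762 − 1.449 ≈ 2.313 mg/L.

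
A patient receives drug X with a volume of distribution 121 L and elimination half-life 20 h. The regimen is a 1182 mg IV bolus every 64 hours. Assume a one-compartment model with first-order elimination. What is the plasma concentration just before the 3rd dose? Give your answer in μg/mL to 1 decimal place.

f = (1/2)^(τ/t½) = (1/2)^(64/20) ≈ 0.1088.
C₀ = D/Vd = 1182/121 ≈ 9.769 μg/mL.
Before the 3rd dose, 2 doses have been given. Superposition: Cmin = C₀·(f + f²).
≈ 9.769 × (0.1088 + 0.0118) ≈ 9.769 × 0.1206 ≈ 1.178 μg/mL.

1.2 μg/mL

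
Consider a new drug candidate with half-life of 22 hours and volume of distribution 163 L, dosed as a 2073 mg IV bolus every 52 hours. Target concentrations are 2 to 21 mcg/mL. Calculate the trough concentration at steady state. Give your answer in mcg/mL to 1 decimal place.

k = ln2/t½ = ln2/22 ≈ 0.031507 h⁻¹; fraction remaining f = e^(−kτ) = e^(−0.031507×52) ≈ 0.1943.
Each bolus raises the concentration by D/Vd = 2073/163 ≈ 12.718 mcg/mL.
Steady-state trough Cmin,ss = C₀·f/(1−f) ≈ 12.718 × 0.1943/0.8057 ≈ 3.067 mcg/mL.
Trough 3.1 mcg/mL vs MEC 2 mcg/mL: adequate.

3.1 mcg/mL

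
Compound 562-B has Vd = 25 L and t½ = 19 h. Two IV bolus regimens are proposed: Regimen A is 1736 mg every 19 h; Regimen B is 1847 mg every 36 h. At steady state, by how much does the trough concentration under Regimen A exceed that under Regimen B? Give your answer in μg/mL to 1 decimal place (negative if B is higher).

Regimen A: f = (1/2)^(19/19) ≈ 0.5000; Cmin,ss = (1736/25)·f/(1−f) ≈ 69.440 μg/mL.
Regimen B: f = (1/2)^(36/19) ≈ 0.2689; Cmin,ss = (1847/25)·f/(1−f) ≈ 27.173 μg/mL.
Difference ≈ 69.440 − 27.173 ≈ 42.267 μg/mL.

42.3 μg/mL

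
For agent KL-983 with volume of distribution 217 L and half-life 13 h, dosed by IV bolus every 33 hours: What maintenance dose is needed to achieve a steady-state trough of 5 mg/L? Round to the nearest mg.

5219 mg

τ/t½ = 33/13 ≈ 2.5385, so f = (1/2)^(33/13) ≈ 0.172126.
Cmin,ss = (D/Vd)·f/(1−f), so D = Cmin,ss·Vd·(1−f)/f.
D = 5 × 217 × (1−f)/f ≈ 5 × 217 × 4.80970 ≈ 5218.52 mg.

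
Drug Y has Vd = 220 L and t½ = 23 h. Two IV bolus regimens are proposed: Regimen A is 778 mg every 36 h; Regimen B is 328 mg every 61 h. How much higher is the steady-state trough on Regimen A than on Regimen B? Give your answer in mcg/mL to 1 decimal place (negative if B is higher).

Regimen A: f = (1/2)^(36/23) ≈ 0.3379; Cmin,ss = (778/220)·f/(1−f) ≈ 1.805 mcg/mL.
Regimen B: f = (1/2)^(61/23) ≈ 0.1591; Cmin,ss = (328/220)·f/(1−f) ≈ 0.282 mcg/mL.
Difference ≈ 1.805 − 0.282 ≈ 1.523 mcg/mL.

1.5 mcg/mL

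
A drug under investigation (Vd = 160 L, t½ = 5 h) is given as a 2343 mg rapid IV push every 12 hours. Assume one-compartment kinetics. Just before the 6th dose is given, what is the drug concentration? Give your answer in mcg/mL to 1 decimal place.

f = (1/2)^(τ/t½) = (1/2)^(12/5) ≈ 0.1895.
C₀ = D/Vd = 2343/160 ≈ 14.644 mcg/mL.
Before the 6th dose, 5 doses have been given. Superposition: Cmin = C₀·(f + f² + … + f^5).
≈ 14.644 × (0.1895 + 0.0359 + 0.0068 + 0.0013 + 0.0002) ≈ 14.644 × 0.2337 ≈ 3.422 mcg/mL.

3.4 mcg/mL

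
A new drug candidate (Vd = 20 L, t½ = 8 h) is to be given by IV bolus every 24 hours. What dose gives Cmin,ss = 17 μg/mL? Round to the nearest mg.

τ/t½ = 24/8 ≈ 3, so f = (1/2)^(24/8) ≈ 0.125000.
Cmin,ss = (D/Vd)·f/(1−f), so D = Cmin,ss·Vd·(1−f)/f.
D = 17 × 20 × (1−f)/f ≈ 17 × 20 × 7.00000 ≈ 2380.00 mg.

2380 mg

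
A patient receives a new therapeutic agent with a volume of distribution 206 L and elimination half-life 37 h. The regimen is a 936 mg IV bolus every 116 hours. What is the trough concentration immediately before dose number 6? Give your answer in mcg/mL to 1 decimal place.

f = (1/2)^(τ/t½) = (1/2)^(116/37) ≈ 0.1138.
C₀ = D/Vd = 936/206 ≈ 4.544 mcg/mL.
Before the 6th dose, 5 doses have been given. Superposition: Cmin = C₀·(f + f² + … + f^5).
≈ 4.544 × (0.1138 + 0.0130 + 0.0015 + 0.0002 + 0.0000) ≈ 4.544 × 0.1285 ≈ 0.584 mcg/mL.

0.6 mcg/mL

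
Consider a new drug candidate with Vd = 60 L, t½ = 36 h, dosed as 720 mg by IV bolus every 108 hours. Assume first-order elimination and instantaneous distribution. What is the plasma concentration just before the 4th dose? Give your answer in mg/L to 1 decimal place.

1.7 mg/L

f = (1/2)^(τ/t½) = (1/2)^(108/36) ≈ 0.1250.
C₀ = D/Vd = 720/60 ≈ 12.000 mg/L.
Before the 4th dose, 3 doses have been given. Superposition: Cmin = C₀·(f + f² + … + f^3).
≈ 12.000 × (0.1250 + 0.0156 + 0.0020) ≈ 12.000 × 0.1426 ≈ 1.711 mg/L.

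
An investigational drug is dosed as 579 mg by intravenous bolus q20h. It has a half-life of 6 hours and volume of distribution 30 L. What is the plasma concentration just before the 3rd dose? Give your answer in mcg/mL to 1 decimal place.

f = (1/2)^(τ/t½) = (1/2)^(20/6) ≈ 0.0992.
C₀ = D/Vd = 579/30 ≈ 19.300 mcg/mL.
Before the 3rd dose, 2 doses have been given. Superposition: Cmin = C₀·(f + f²).
≈ 19.300 × (0.0992 + 0.0098) ≈ 19.300 × 0.1090 ≈ 2.104 mcg/mL.

2.1 mcg/mL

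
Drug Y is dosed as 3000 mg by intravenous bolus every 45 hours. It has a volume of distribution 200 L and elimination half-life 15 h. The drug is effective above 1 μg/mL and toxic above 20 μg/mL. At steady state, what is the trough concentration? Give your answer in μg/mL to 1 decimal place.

2.1 μg/mL

The dosing interval is 3 half-lives, so f = 2^(−3) = 0.125.
Accumulation ratio R = 1/(1 − f) = 1/0.875 = 8/7.
Single-dose peak C₀ = D/Vd = 3000/200 = 15 μg/mL.
Steady-state peak Cmax,ss = C₀·R = 15 × 8/7 ≈ 17.143 μg/mL.
Steady-state trough Cmin,ss = Cmax,ss·f ≈ 17.143 × 0.125 ≈ 2.143 μg/mL.
Trough 2.1 μg/mL vs MEC 1 μg/mL: adequate.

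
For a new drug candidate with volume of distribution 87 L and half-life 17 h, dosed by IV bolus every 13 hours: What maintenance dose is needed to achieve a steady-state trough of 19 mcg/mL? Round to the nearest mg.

τ/t½ = 13/17 ≈ 0.76471, so f = (1/2)^(13/17) ≈ 0.588573.
Cmin,ss = (D/Vd)·f/(1−f), so D = Cmin,ss·Vd·(1−f)/f.
D = 19 × 87 × (1−f)/f ≈ 19 × 87 × 0.69902 ≈ 1155.48 mg.

1155 mg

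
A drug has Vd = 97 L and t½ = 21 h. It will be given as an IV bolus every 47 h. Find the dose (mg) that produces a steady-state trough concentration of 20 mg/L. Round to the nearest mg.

τ/t½ = 47/21 ≈ 2.2381, so f = (1/2)^(47/21) ≈ 0.211966.
Cmin,ss = (D/Vd)·f/(1−f), so D = Cmin,ss·Vd·(1−f)/f.
D = 20 × 97 × (1−f)/f ≈ 20 × 97 × 3.71774 ≈ 7212.42 mg.

7212 mg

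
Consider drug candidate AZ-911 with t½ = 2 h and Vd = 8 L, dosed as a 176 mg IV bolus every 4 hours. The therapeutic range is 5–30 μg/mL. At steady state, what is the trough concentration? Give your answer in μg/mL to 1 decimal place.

7.3 μg/mL

τ = 4 h = 2 half-lives, so f = (1/2)^2 = 0.25.
At steady state, R = 1/(1 − 0.25) = 4/3.
Single-dose peak C₀ = D/Vd = 176/8 = 22 μg/mL.
Steady-state peak Cmax,ss = C₀·R = 22 × 4/3 ≈ 29.333 μg/mL.
Steady-state trough Cmin,ss = Cmax,ss·f ≈ 29.333 × 0.25 ≈ 7.333 μg/mL.
Trough 7.3 μg/mL vs MEC 5 μg/mL: adequate.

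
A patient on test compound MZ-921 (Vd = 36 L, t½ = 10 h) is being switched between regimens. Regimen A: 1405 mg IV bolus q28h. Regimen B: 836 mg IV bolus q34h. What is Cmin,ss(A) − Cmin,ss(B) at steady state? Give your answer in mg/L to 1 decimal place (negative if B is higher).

4.1 mg/L

Regimen A: f = (1/2)^(28/10) ≈ 0.1436; Cmin,ss = (1405/36)·f/(1−f) ≈ 6.544 mg/L.
Regimen B: f = (1/2)^(34/10) ≈ 0.0947; Cmin,ss = (836/36)·f/(1−f) ≈ 2.429 mg/L.
Difference ≈ 6.544 − 2.429 ≈ 4.115 mg/L.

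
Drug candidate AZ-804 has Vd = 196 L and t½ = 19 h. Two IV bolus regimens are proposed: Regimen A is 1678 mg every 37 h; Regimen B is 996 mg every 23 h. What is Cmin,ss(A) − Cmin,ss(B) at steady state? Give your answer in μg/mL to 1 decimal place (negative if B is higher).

Regimen A: f = (1/2)^(37/19) ≈ 0.2593; Cmin,ss = (1678/196)·f/(1−f) ≈ 2.997 μg/mL.
Regimen B: f = (1/2)^(23/19) ≈ 0.4321; Cmin,ss = (996/196)·f/(1−f) ≈ 3.866 μg/mL.
Difference ≈ 2.997 − 3.866 ≈ -0.869 μg/mL.

-0.9 μg/mL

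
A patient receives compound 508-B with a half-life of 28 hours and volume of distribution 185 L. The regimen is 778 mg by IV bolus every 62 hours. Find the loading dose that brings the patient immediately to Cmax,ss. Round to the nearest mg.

f = (1/2)^(62/28) ≈ 0.215493; accumulation ratio R = 1/(1−f) ≈ 1.27469.
Loading dose to hit Cmax,ss on first dose: D_load = D_maint·R ≈ 778 × 1.27469 ≈ 991.71 mg.

992 mg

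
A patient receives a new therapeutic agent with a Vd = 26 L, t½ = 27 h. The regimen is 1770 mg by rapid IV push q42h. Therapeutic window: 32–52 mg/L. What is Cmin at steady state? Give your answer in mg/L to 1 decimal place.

35.1 mg/L

k = ln2/t½ = ln2/27 ≈ 0.025672 h⁻¹; fraction remaining f = e^(−kτ) = e^(−0.025672×42) ≈ 0.3402.
Accumulation ratio R = 1/(1 − f) ≈ 1/0.6598 ≈ 1.5156.
Each bolus raises the concentration by D/Vd = 1770/26 ≈ 68.077 mg/L.
Cmax,ss = C₀/(1 − f) ≈ 68.077/0.6598 ≈ 103.178 mg/L.
Steady-state trough Cmin,ss = Cmax,ss·f ≈ 103.178 × 0.3402 ≈ 35.101 mg/L.
Trough 35.1 mg/L vs MEC 32 mg/L: adequate.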